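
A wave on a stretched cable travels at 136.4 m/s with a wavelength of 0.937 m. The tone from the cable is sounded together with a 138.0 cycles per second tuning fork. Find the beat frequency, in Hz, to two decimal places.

Source frequency f = v/λ = 136.4/0.937 = 145.5710 Hz.
f_beat = |145.5710 − 138.0| = 7.57 Hz.

7.57 Hz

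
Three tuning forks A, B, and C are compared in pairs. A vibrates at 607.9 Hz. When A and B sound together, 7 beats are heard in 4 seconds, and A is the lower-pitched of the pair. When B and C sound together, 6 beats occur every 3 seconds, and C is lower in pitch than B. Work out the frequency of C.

A–B: Beat frequency = 7/4 = 1.75 Hz.
B is above A, so f_B = 607.9 + 1.75 = 609.65 Hz.
B–C: Beat frequency = 6/3 = 2 Hz.
C is below B, so f_C = 609.65 − 2 = 607.65 Hz.

607.65 Hz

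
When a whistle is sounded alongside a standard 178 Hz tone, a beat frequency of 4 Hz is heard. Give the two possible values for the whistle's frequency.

174 Hz or 182 Hz

|f − 178| = 4, so f = 178 ± 4.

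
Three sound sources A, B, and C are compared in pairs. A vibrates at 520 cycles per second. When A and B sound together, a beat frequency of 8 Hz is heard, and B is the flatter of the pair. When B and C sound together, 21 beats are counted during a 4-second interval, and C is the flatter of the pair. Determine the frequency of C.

B is below A, so f_B = 520 − 8 = 512 Hz.
B–C: Beat frequency = 21/4 = 5.25 Hz.
C is below B, so f_C = 512 − 5.25 = 506.75 Hz.

506.75 Hz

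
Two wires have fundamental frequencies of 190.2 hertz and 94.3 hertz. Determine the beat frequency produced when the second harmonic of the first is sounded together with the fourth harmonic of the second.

3.2 Hz

Second harmonic of the first: 2·190.2 = 380.4 Hz.
Fourth harmonic of the second: 4·94.3 = 377.2 Hz.
f_beat = |380.4 − 377.2| = 3.2 Hz.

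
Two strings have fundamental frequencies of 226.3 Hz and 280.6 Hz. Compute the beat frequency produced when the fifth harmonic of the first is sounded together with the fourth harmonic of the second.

Fifth harmonic of the first: 5·226.3 = 1131.5 Hz.
Fourth harmonic of the second: 4·280.6 = 1122.4 Hz.
f_beat = |1131.5 − 1122.4| = 9.1 Hz.

9.1 Hz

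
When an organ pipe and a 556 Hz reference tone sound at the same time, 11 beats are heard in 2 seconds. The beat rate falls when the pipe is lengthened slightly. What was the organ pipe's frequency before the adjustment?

561.5 Hz

Beat frequency = 11/2 = 5.5 Hz.
|f − 556| = 5.5, so the organ pipe was at either 550.5 Hz or 561.5 Hz.
A longer pipe has a lower fundamental; the adjustment lowers the organ pipe's frequency.
The beat rate fell, so the adjustment moved the organ pipe toward 556 Hz — it must have started above the reference.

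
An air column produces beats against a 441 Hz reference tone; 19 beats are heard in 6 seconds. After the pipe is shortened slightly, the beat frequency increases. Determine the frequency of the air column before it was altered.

444.1667 Hz

Beat frequency = 19/6 = 3.1667 Hz.
|f − 441| = 3.1667, so the air column was at either 437.8333 Hz or 444.1667 Hz.
A shorter pipe has a higher fundamental; the adjustment raises the air column's frequency.
The beat rate rose, so the adjustment moved the air column further from 441 Hz — it was already above the reference.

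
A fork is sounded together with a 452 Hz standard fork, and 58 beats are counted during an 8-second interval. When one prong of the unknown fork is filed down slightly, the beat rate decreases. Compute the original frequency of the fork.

444.75 Hz

Beat frequency = 58/8 = 7.25 Hz.
|f − 452| = 7.25, so the fork was at either 444.75 Hz or 459.25 Hz.
Filing a prong removes mass and raises the fork's frequency; the adjustment raises the fork's frequency.
The beat rate fell, so the adjustment moved the fork toward 452 Hz — it must have started below the reference.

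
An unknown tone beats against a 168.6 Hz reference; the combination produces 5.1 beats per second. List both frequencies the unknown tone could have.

163.5 Hz or 173.7 Hz

|f − 168.6| = 5.1, so f = 168.6 ± 5.1.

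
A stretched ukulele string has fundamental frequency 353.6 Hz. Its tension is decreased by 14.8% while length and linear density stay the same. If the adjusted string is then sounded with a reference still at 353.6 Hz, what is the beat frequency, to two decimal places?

27.21 Hz

For a string, f ∝ √T, so the new frequency is 353.6·√0.852 = 326.3864 Hz.
f_beat = |326.3864 − 353.6| = 27.21 Hz.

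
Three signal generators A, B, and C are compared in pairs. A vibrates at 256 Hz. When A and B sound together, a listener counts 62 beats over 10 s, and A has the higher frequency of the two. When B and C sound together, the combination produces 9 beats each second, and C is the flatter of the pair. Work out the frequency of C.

240.8 Hz

A–B: Beat frequency = 62/10 = 6.2 Hz.
B is below A, so f_B = 256 − 6.2 = 249.8 Hz.
C is below B, so f_C = 249.8 − 9 = 240.8 Hz.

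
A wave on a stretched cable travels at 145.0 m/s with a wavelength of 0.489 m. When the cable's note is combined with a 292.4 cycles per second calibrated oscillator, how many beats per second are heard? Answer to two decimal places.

Source frequency f = v/λ = 145.0/0.489 = 296.5235 Hz.
f_beat = |296.5235 − 292.4| = 4.12 Hz.

4.12 Hz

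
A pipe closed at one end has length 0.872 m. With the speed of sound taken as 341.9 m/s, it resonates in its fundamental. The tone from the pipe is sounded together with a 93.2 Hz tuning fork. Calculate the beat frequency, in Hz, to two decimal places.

Closed pipe (odd harmonics): f_n = n·v/(4L) = 1·341.9/(4·0.872) = 98.0218 Hz.
f_beat = |98.0218 − 93.2| = 4.82 Hz.

4.82 Hz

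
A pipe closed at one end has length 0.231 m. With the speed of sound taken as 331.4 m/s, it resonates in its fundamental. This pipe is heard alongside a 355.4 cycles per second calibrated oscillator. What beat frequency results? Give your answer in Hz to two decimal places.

3.26 Hz

Closed pipe (odd harmonics): f_n = n·v/(4L) = 1·331.4/(4·0.231) = 358.6580 Hz.
f_beat = |358.6580 − 355.4| = 3.26 Hz.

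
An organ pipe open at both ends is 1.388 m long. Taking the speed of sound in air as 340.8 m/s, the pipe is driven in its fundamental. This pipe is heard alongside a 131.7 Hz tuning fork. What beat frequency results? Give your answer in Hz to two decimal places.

Open pipe: f_n = n·v/(2L) = 1·340.8/(2·1.388) = 122.7666 Hz.
f_beat = |122.7666 − 131.7| = 8.93 Hz.

8.93 Hz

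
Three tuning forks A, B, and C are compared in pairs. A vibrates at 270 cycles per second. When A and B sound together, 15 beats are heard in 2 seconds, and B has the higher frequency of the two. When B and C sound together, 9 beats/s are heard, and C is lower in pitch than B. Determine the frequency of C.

A–B: Beat frequency = 15/2 = 7.5 Hz.
B is above A, so f_B = 270 + 7.5 = 277.5 Hz.
C is below B, so f_C = 277.5 − 9 = 268.5 Hz.

268.5 Hz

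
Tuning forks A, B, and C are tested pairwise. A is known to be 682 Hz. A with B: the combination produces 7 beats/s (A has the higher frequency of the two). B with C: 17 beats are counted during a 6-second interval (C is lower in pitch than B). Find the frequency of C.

672.1667 Hz

B is below A, so f_B = 682 − 7 = 675 Hz.
B–C: Beat frequency = 17/6 = 2.8333 Hz.
C is below B, so f_C = 675 − 2.8333 = 672.1667 Hz.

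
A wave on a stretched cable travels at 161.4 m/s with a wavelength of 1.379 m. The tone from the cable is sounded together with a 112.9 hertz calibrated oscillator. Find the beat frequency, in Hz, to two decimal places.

Source frequency f = v/λ = 161.4/1.379 = 117.0413 Hz.
f_beat = |117.0413 − 112.9| = 4.14 Hz.

4.14 Hz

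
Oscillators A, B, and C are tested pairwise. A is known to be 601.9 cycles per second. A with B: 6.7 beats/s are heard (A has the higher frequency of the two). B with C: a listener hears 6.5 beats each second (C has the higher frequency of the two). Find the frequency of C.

B is below A, so f_B = 601.9 − 6.7 = 595.2 Hz.
C is above B, so f_C = 595.2 + 6.5 = 601.7 Hz.

601.7 Hz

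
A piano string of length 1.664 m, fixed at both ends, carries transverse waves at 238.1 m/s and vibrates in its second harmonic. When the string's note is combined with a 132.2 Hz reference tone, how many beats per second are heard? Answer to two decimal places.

For a string fixed at both ends, f_n = n·v/(2L) = 2·238.1/(2·1.664) = 143.0889 Hz.
f_beat = |143.0889 − 132.2| = 10.89 Hz.

10.89 Hz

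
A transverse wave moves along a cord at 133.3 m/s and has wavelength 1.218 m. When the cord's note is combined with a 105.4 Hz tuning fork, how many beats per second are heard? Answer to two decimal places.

Source frequency f = v/λ = 133.3/1.218 = 109.4417 Hz.
f_beat = |109.4417 − 105.4| = 4.04 Hz.

4.04 Hz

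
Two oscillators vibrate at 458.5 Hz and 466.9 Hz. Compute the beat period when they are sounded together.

f_beat = |458.5 − 466.9| = 8.4 Hz.
Beat period T = 1 / f_beat = 1 / 8.4 s.

0.119 s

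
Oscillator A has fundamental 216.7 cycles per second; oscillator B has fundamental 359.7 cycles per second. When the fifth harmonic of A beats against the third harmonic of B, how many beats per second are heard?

4.4 Hz

Fifth harmonic of the first: 5·216.7 = 1083.5 Hz.
Third harmonic of the second: 3·359.7 = 1079.1 Hz.
f_beat = |1083.5 − 1079.1| = 4.4 Hz.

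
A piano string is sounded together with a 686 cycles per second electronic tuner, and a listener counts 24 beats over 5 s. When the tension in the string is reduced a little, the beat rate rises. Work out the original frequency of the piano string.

Beat frequency = 24/5 = 4.8 Hz.
|f − 686| = 4.8, so the piano string was at either 681.2 Hz or 690.8 Hz.
Lower tension means lower frequency; the adjustment lowers the piano string's frequency.
The beat rate rose, so the adjustment moved the piano string further from 686 Hz — it was already below the reference.

681.2 Hz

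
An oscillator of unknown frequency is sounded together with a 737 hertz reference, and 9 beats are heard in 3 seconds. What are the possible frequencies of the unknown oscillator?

Beat frequency = 9/3 = 3 Hz.
|f − 737| = 3, so f = 737 ± 3.

734 Hz or 740 Hz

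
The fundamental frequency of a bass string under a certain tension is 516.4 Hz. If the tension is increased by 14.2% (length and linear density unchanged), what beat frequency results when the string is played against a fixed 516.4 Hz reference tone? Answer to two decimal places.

For a string, f ∝ √T, so the new frequency is 516.4·√1.142 = 551.8478 Hz.
f_beat = |551.8478 − 516.4| = 35.45 Hz.

35.45 Hz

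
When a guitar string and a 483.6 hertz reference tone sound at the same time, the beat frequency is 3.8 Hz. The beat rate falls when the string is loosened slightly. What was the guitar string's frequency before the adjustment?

487.4 Hz

|f − 483.6| = 3.8, so the guitar string was at either 479.8 Hz or 487.4 Hz.
Reducing tension lowers a string's frequency; the adjustment lowers the guitar string's frequency.
The beat rate fell, so the adjustment moved the guitar string toward 483.6 Hz — it must have started above the reference.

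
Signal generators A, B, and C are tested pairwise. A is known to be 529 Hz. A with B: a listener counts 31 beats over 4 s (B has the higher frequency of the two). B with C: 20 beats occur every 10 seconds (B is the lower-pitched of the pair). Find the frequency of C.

538.75 Hz

A–B: Beat frequency = 31/4 = 7.75 Hz.
B is above A, so f_B = 529 + 7.75 = 536.75 Hz.
B–C: Beat frequency = 20/10 = 2 Hz.
C is above B, so f_C = 536.75 + 2 = 538.75 Hz.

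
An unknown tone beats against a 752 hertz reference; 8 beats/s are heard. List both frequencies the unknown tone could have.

744 Hz or 760 Hz

|f − 752| = 8, so f = 752 ± 8.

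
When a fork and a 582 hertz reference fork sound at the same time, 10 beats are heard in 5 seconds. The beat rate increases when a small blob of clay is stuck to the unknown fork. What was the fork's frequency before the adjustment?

Beat frequency = 10/5 = 2 Hz.
|f − 582| = 2, so the fork was at either 580 Hz or 584 Hz.
Adding mass to a fork lowers its frequency; the adjustment lowers the fork's frequency.
The beat rate rose, so the adjustment moved the fork further from 582 Hz — it was already below the reference.

580 Hz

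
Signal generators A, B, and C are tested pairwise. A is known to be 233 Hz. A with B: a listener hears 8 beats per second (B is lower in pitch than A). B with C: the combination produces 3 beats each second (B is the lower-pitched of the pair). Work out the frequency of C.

B is below A, so f_B = 233 − 8 = 225 Hz.
C is above B, so f_C = 225 + 3 = 228 Hz.

228 Hz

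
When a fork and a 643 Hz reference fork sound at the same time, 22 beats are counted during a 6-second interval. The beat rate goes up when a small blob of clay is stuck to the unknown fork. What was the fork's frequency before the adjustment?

639.3333 Hz

Beat frequency = 22/6 = 3.6667 Hz.
|f − 643| = 3.6667, so the fork was at either 639.3333 Hz or 646.6667 Hz.
Adding mass to a fork lowers its frequency; the adjustment lowers the fork's frequency.
The beat rate rose, so the adjustment moved the fork further from 643 Hz — it was already below the reference.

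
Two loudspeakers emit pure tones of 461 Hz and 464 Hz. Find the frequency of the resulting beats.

3 Hz

f_beat = |f₁ − f₂|.
|461 − 464| = 3 Hz.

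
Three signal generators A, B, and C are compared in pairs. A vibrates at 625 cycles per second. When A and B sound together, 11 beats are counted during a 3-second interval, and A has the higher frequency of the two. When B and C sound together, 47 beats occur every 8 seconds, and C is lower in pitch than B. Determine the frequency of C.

615.4583 Hz

A–B: Beat frequency = 11/3 = 3.6667 Hz.
B is below A, so f_B = 625 − 3.6667 = 621.3333 Hz.
B–C: Beat frequency = 47/8 = 5.875 Hz.
C is below B, so f_C = 621.3333 − 5.875 = 615.4583 Hz.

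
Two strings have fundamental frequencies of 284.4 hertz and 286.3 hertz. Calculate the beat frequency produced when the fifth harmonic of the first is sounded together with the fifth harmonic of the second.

Fifth harmonic of the first: 5·284.4 = 1422.0 Hz.
Fifth harmonic of the second: 5·286.3 = 1431.5 Hz.
f_beat = |1422.0 − 1431.5| = 9.5 Hz.

9.5 Hz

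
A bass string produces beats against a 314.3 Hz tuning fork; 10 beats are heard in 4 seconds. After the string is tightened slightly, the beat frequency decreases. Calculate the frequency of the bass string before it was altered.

Beat frequency = 10/4 = 2.5 Hz.
|f − 314.3| = 2.5, so the bass string was at either 311.8 Hz or 316.8 Hz.
Increasing tension raises a string's frequency; the adjustment raises the bass string's frequency.
The beat rate fell, so the adjustment moved the bass string toward 314.3 Hz — it must have started below the reference.

311.8 Hz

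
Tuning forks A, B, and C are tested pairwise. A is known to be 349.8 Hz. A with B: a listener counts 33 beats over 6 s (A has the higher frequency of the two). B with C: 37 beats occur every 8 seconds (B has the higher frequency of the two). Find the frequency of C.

339.675 Hz

A–B: Beat frequency = 33/6 = 5.5 Hz.
B is below A, so f_B = 349.8 − 5.5 = 344.3 Hz.
B–C: Beat frequency = 37/8 = 4.625 Hz.
C is below B, so f_C = 344.3 − 4.625 = 339.675 Hz.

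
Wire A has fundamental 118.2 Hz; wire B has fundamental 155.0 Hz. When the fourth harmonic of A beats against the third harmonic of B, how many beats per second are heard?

7.8 Hz

Fourth harmonic of the first: 4·118.2 = 472.8 Hz.
Third harmonic of the second: 3·155.0 = 465.0 Hz.
f_beat = |472.8 − 465.0| = 7.8 Hz.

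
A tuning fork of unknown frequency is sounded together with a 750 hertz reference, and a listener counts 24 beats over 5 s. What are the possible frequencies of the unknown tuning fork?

745.2 Hz or 754.8 Hz

Beat frequency = 24/5 = 4.8 Hz.
|f − 750| = 4.8, so f = 750 ± 4.8.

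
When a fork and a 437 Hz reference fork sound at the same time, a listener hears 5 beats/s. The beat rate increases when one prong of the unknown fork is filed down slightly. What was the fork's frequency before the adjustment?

442 Hz

|f − 437| = 5, so the fork was at either 432 Hz or 442 Hz.
Filing a prong removes mass and raises the fork's frequency; the adjustment raises the fork's frequency.
The beat rate rose, so the adjustment moved the fork further from 437 Hz — it was already above the reference.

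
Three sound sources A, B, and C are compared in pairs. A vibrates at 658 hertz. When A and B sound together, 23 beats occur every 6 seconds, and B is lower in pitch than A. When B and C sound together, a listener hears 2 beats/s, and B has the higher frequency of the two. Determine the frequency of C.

652.1667 Hz

A–B: Beat frequency = 23/6 = 3.8333 Hz.
B is below A, so f_B = 658 − 3.8333 = 654.1667 Hz.
C is below B, so f_C = 654.1667 − 2 = 652.1667 Hz.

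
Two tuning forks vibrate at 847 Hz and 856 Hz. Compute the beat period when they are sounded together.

0.111 s

f_beat = |847 − 856| = 9 Hz.
Beat period T = 1 / f_beat = 1 / 9 s.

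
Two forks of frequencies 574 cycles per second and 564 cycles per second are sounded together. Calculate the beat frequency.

The beat frequency equals the magnitude of the frequency difference.
|574 − 564| = 10 Hz.

10 Hz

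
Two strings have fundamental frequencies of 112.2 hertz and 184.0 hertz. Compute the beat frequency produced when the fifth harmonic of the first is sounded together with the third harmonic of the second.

Fifth harmonic of the first: 5·112.2 = 561.0 Hz.
Third harmonic of the second: 3·184.0 = 552.0 Hz.
f_beat = |561.0 − 552.0| = 9.0 Hz.

9.0 Hz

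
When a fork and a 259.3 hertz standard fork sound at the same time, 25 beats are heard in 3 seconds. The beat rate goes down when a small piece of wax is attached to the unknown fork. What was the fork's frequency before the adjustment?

267.6333 Hz

Beat frequency = 25/3 = 8.3333 Hz.
|f − 259.3| = 8.3333, so the fork was at either 250.9667 Hz or 267.6333 Hz.
Loading a fork with wax lowers its frequency; the adjustment lowers the fork's frequency.
The beat rate fell, so the adjustment moved the fork toward 259.3 Hz — it must have started above the reference.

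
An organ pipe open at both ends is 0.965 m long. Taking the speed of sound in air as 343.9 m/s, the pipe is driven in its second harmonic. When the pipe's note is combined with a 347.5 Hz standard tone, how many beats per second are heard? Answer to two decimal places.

Open pipe: f_n = n·v/(2L) = 2·343.9/(2·0.965) = 356.3731 Hz.
f_beat = |356.3731 − 347.5| = 8.87 Hz.

8.87 Hz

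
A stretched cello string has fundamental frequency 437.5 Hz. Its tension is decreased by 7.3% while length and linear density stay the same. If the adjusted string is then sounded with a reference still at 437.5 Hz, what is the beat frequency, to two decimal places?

16.27 Hz

For a string, f ∝ √T, so the new frequency is 437.5·√0.927 = 421.2287 Hz.
f_beat = |421.2287 − 437.5| = 16.27 Hz.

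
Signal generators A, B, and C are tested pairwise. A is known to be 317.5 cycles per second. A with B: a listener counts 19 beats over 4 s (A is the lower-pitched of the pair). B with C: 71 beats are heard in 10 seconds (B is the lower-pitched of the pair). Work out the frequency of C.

329.35 Hz

A–B: Beat frequency = 19/4 = 4.75 Hz.
B is above A, so f_B = 317.5 + 4.75 = 322.25 Hz.
B–C: Beat frequency = 71/10 = 7.1 Hz.
C is above B, so f_C = 322.25 + 7.1 = 329.35 Hz.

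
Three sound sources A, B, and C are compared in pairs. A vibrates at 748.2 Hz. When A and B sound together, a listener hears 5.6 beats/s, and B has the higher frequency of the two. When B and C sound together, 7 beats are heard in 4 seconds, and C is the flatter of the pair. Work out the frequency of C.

B is above A, so f_B = 748.2 + 5.6 = 753.8 Hz.
B–C: Beat frequency = 7/4 = 1.75 Hz.
C is below B, so f_C = 753.8 − 1.75 = 752.05 Hz.

752.05 Hz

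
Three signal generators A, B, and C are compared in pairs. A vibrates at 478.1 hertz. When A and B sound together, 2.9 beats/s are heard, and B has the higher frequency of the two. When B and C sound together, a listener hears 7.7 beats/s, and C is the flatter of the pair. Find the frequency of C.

B is above A, so f_B = 478.1 + 2.9 = 481 Hz.
C is below B, so f_C = 481 − 7.7 = 473.3 Hz.

473.3 Hz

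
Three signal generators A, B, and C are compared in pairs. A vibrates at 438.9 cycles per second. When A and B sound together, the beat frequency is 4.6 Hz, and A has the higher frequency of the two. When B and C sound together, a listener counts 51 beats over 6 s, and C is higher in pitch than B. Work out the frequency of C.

B is below A, so f_B = 438.9 − 4.6 = 434.3 Hz.
B–C: Beat frequency = 51/6 = 8.5 Hz.
C is above B, so f_C = 434.3 + 8.5 = 442.8 Hz.

442.8 Hz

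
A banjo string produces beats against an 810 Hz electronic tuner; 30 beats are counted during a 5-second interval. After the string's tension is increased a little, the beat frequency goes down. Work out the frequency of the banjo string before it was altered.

Beat frequency = 30/5 = 6 Hz.
|f − 810| = 6, so the banjo string was at either 804 Hz or 816 Hz.
Higher tension means higher frequency; the adjustment raises the banjo string's frequency.
The beat rate fell, so the adjustment moved the banjo string toward 810 Hz — it must have started below the reference.

804 Hz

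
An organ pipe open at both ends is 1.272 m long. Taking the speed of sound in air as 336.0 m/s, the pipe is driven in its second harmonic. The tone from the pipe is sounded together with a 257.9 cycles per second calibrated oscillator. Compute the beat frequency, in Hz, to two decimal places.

6.25 Hz

Open pipe: f_n = n·v/(2L) = 2·336.0/(2·1.272) = 264.1509 Hz.
f_beat = |264.1509 − 257.9| = 6.25 Hz.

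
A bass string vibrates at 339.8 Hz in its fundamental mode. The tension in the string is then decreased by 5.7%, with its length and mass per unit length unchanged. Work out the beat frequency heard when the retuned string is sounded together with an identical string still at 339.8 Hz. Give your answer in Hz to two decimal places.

9.83 Hz

For a string, f ∝ √T, so the new frequency is 339.8·√0.943 = 329.9736 Hz.
f_beat = |329.9736 − 339.8| = 9.83 Hz.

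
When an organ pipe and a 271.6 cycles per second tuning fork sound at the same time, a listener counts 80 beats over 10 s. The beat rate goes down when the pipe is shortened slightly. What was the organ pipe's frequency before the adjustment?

Beat frequency = 80/10 = 8 Hz.
|f − 271.6| = 8, so the organ pipe was at either 263.6 Hz or 279.6 Hz.
A shorter pipe has a higher fundamental; the adjustment raises the organ pipe's frequency.
The beat rate fell, so the adjustment moved the organ pipe toward 271.6 Hz — it must have started below the reference.

263.6 Hz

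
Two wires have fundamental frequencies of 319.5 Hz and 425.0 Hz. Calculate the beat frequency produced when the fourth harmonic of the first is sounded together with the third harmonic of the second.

Fourth harmonic of the first: 4·319.5 = 1278.0 Hz.
Third harmonic of the second: 3·425.0 = 1275.0 Hz.
f_beat = |1278.0 − 1275.0| = 3.0 Hz.

3.0 Hz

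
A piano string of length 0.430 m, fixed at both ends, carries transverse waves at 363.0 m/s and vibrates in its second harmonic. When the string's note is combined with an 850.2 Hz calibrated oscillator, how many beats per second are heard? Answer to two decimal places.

For a string fixed at both ends, f_n = n·v/(2L) = 2·363.0/(2·0.430) = 844.1860 Hz.
f_beat = |844.1860 − 850.2| = 6.01 Hz.

6.01 Hz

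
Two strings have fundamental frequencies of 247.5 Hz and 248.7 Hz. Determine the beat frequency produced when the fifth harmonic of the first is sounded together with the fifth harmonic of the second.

Fifth harmonic of the first: 5·247.5 = 1237.5 Hz.
Fifth harmonic of the second: 5·248.7 = 1243.5 Hz.
f_beat = |1237.5 − 1243.5| = 6.0 Hz.

6.0 Hz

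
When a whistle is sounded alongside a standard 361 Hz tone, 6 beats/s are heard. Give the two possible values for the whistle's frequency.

|f − 361| = 6, so f = 361 ± 6.

355 Hz or 367 Hz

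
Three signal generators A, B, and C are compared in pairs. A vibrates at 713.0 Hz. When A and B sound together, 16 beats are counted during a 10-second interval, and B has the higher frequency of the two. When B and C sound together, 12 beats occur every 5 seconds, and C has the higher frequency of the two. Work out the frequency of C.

A–B: Beat frequency = 16/10 = 1.6 Hz.
B is above A, so f_B = 713.0 + 1.6 = 714.6 Hz.
B–C: Beat frequency = 12/5 = 2.4 Hz.
C is above B, so f_C = 714.6 + 2.4 = 717 Hz.

717 Hz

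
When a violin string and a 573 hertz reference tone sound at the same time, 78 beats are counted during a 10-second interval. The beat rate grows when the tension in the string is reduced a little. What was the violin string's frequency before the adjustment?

Beat frequency = 78/10 = 7.8 Hz.
|f − 573| = 7.8, so the violin string was at either 565.2 Hz or 580.8 Hz.
Lower tension means lower frequency; the adjustment lowers the violin string's frequency.
The beat rate rose, so the adjustment moved the violin string further from 573 Hz — it was already below the reference.

565.2 Hz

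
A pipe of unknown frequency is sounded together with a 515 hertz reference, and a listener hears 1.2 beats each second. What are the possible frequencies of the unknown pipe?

|f − 515| = 1.2, so f = 515 ± 1.2.

513.8 Hz or 516.2 Hz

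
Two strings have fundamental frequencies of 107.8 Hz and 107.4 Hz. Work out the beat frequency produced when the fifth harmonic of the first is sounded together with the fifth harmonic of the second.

Fifth harmonic of the first: 5·107.8 = 539.0 Hz.
Fifth harmonic of the second: 5·107.4 = 537.0 Hz.
f_beat = |539.0 − 537.0| = 2.0 Hz.

2.0 Hz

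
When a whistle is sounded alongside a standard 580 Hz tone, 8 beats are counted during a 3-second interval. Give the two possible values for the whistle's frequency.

577.3333 Hz or 582.6667 Hz

Beat frequency = 8/3 = 2.6667 Hz.
|f − 580| = 2.6667, so f = 580 ± 2.6667.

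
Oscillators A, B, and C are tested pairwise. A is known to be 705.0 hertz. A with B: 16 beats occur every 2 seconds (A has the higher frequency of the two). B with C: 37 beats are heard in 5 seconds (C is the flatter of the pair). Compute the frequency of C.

A–B: Beat frequency = 16/2 = 8 Hz.
B is below A, so f_B = 705.0 − 8 = 697 Hz.
B–C: Beat frequency = 37/5 = 7.4 Hz.
C is below B, so f_C = 697 − 7.4 = 689.6 Hz.

689.6 Hz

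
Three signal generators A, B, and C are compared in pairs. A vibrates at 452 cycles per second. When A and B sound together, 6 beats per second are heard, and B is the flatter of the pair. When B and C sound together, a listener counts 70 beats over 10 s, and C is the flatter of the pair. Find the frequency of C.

B is below A, so f_B = 452 − 6 = 446 Hz.
B–C: Beat frequency = 70/10 = 7 Hz.
C is below B, so f_C = 446 − 7 = 439 Hz.

439 Hz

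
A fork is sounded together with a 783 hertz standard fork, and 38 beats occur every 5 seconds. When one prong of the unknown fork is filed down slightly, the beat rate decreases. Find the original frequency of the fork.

Beat frequency = 38/5 = 7.6 Hz.
|f − 783| = 7.6, so the fork was at either 775.4 Hz or 790.6 Hz.
Filing a prong removes mass and raises the fork's frequency; the adjustment raises the fork's frequency.
The beat rate fell, so the adjustment moved the fork toward 783 Hz — it must have started below the reference.

775.4 Hz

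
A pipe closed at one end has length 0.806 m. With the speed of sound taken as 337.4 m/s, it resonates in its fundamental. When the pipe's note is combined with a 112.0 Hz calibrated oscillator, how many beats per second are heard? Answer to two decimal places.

Closed pipe (odd harmonics): f_n = n·v/(4L) = 1·337.4/(4·0.806) = 104.6526 Hz.
f_beat = |104.6526 − 112.0| = 7.35 Hz.

7.35 Hz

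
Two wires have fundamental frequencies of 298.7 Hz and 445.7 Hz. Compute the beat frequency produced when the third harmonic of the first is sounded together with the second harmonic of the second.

4.7 Hz

Third harmonic of the first: 3·298.7 = 896.1 Hz.
Second harmonic of the second: 2·445.7 = 891.4 Hz.
f_beat = |896.1 − 891.4| = 4.7 Hz.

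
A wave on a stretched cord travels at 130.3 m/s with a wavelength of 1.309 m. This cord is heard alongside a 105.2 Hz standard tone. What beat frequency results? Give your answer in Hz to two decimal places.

Source frequency f = v/λ = 130.3/1.309 = 99.5416 Hz.
f_beat = |99.5416 − 105.2| = 5.66 Hz.

5.66 Hz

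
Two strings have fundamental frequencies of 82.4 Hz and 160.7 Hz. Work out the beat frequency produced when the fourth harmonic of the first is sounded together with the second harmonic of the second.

Fourth harmonic of the first: 4·82.4 = 329.6 Hz.
Second harmonic of the second: 2·160.7 = 321.4 Hz.
f_beat = |329.6 − 321.4| = 8.2 Hz.

8.2 Hz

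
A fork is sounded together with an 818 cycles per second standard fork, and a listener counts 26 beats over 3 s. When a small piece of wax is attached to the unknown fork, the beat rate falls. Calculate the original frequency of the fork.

Beat frequency = 26/3 = 8.6667 Hz.
|f − 818| = 8.6667, so the fork was at either 809.3333 Hz or 826.6667 Hz.
Loading a fork with wax lowers its frequency; the adjustment lowers the fork's frequency.
The beat rate fell, so the adjustment moved the fork toward 818 Hz — it must have started above the reference.

826.6667 Hz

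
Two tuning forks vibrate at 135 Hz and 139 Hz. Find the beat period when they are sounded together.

f_beat = |135 − 139| = 4 Hz.
Beat period T = 1 / f_beat = 1 / 4 s.

0.250 s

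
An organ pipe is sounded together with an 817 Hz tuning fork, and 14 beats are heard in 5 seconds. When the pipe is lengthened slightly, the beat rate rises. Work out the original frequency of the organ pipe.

814.2 Hz

Beat frequency = 14/5 = 2.8 Hz.
|f − 817| = 2.8, so the organ pipe was at either 814.2 Hz or 819.8 Hz.
A longer pipe has a lower fundamental; the adjustment lowers the organ pipe's frequency.
The beat rate rose, so the adjustment moved the organ pipe further from 817 Hz — it was already below the reference.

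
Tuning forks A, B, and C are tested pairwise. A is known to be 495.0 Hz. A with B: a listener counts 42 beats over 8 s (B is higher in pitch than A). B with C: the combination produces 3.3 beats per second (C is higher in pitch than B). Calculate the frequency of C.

503.55 Hz

A–B: Beat frequency = 42/8 = 5.25 Hz.
B is above A, so f_B = 495.0 + 5.25 = 500.25 Hz.
C is above B, so f_C = 500.25 + 3.3 = 503.55 Hz.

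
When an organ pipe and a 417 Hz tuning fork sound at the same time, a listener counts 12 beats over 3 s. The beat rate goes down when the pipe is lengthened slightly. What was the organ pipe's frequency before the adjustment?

421 Hz

Beat frequency = 12/3 = 4 Hz.
|f − 417| = 4, so the organ pipe was at either 413 Hz or 421 Hz.
A longer pipe has a lower fundamental; the adjustment lowers the organ pipe's frequency.
The beat rate fell, so the adjustment moved the organ pipe toward 417 Hz — it must have started above the reference.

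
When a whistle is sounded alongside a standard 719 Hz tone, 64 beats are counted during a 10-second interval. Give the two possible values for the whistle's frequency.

712.6 Hz or 725.4 Hz

Beat frequency = 64/10 = 6.4 Hz.
|f − 719| = 6.4, so f = 719 ± 6.4.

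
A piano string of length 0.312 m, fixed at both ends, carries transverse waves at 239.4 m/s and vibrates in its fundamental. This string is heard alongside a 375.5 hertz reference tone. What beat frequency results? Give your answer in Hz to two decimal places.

8.15 Hz

For a string fixed at both ends, f_n = n·v/(2L) = 1·239.4/(2·0.312) = 383.6538 Hz.
f_beat = |383.6538 − 375.5| = 8.15 Hz.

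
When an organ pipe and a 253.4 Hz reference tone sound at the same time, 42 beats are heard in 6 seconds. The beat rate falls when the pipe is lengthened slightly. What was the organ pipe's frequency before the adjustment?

Beat frequency = 42/6 = 7 Hz.
|f − 253.4| = 7, so the organ pipe was at either 246.4 Hz or 260.4 Hz.
A longer pipe has a lower fundamental; the adjustment lowers the organ pipe's frequency.
The beat rate fell, so the adjustment moved the organ pipe toward 253.4 Hz — it must have started above the reference.

260.4 Hz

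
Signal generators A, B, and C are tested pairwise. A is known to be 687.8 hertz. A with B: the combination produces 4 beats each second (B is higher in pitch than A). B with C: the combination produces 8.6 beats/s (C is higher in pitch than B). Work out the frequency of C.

700.4 Hz

B is above A, so f_B = 687.8 + 4 = 691.8 Hz.
C is above B, so f_C = 691.8 + 8.6 = 700.4 Hz.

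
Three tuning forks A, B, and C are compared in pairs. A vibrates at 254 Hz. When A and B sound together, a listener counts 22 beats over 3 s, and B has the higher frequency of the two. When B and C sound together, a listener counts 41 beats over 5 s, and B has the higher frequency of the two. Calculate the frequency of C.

A–B: Beat frequency = 22/3 = 7.3333 Hz.
B is above A, so f_B = 254 + 7.3333 = 261.3333 Hz.
B–C: Beat frequency = 41/5 = 8.2 Hz.
C is below B, so f_C = 261.3333 − 8.2 = 253.1333 Hz.

253.1333 Hz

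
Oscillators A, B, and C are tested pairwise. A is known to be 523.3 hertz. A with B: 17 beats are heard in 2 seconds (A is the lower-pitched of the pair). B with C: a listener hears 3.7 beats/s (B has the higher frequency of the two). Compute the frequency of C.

528.1 Hz

A–B: Beat frequency = 17/2 = 8.5 Hz.
B is above A, so f_B = 523.3 + 8.5 = 531.8 Hz.
C is below B, so f_C = 531.8 − 3.7 = 528.1 Hz.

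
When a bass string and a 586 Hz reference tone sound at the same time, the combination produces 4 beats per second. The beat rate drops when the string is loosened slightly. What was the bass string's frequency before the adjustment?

|f − 586| = 4, so the bass string was at either 582 Hz or 590 Hz.
Reducing tension lowers a string's frequency; the adjustment lowers the bass string's frequency.
The beat rate fell, so the adjustment moved the bass string toward 586 Hz — it must have started above the reference.

590 Hz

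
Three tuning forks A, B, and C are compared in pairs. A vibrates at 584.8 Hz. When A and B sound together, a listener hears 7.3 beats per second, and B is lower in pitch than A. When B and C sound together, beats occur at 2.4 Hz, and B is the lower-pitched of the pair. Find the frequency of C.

B is below A, so f_B = 584.8 − 7.3 = 577.5 Hz.
C is above B, so f_C = 577.5 + 2.4 = 579.9 Hz.

579.9 Hz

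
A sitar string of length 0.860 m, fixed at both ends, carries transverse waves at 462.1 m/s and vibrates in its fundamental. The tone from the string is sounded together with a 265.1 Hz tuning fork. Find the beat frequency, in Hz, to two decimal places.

For a string fixed at both ends, f_n = n·v/(2L) = 1·462.1/(2·0.860) = 268.6628 Hz.
f_beat = |268.6628 − 265.1| = 3.56 Hz.

3.56 Hz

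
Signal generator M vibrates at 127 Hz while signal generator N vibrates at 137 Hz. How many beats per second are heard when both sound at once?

10 Hz

f_beat = |f₁ − f₂|.
|127 − 137| = 10 Hz.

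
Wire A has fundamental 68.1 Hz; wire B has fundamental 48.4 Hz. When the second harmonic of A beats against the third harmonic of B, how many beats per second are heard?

9.0 Hz

Second harmonic of the first: 2·68.1 = 136.2 Hz.
Third harmonic of the second: 3·48.4 = 145.2 Hz.
f_beat = |136.2 − 145.2| = 9.0 Hz.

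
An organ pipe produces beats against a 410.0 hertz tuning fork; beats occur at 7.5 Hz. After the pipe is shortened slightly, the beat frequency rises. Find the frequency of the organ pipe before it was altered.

|f − 410.0| = 7.5, so the organ pipe was at either 402.5 Hz or 417.5 Hz.
A shorter pipe has a higher fundamental; the adjustment raises the organ pipe's frequency.
The beat rate rose, so the adjustment moved the organ pipe further from 410.0 Hz — it was already above the reference.

417.5 Hz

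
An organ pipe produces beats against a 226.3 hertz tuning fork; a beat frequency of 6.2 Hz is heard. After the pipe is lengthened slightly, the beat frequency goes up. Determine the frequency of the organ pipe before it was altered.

|f − 226.3| = 6.2, so the organ pipe was at either 220.1 Hz or 232.5 Hz.
A longer pipe has a lower fundamental; the adjustment lowers the organ pipe's frequency.
The beat rate rose, so the adjustment moved the organ pipe further from 226.3 Hz — it was already below the reference.

220.1 Hz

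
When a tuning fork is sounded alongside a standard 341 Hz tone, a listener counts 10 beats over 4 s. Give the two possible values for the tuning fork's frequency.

Beat frequency = 10/4 = 2.5 Hz.
|f − 341| = 2.5, so f = 341 ± 2.5.

338.5 Hz or 343.5 Hz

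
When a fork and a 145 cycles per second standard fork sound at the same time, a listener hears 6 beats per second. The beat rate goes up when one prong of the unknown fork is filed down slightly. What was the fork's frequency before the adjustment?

|f − 145| = 6, so the fork was at either 139 Hz or 151 Hz.
Filing a prong removes mass and raises the fork's frequency; the adjustment raises the fork's frequency.
The beat rate rose, so the adjustment moved the fork further from 145 Hz — it was already above the reference.

151 Hz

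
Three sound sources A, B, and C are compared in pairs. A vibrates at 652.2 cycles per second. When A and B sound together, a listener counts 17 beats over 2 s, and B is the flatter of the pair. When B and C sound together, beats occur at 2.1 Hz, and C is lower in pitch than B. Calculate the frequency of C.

641.6 Hz

A–B: Beat frequency = 17/2 = 8.5 Hz.
B is below A, so f_B = 652.2 − 8.5 = 643.7 Hz.
C is below B, so f_C = 643.7 − 2.1 = 641.6 Hz.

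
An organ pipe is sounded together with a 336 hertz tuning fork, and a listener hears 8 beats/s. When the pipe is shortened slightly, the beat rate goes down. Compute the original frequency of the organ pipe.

|f − 336| = 8, so the organ pipe was at either 328 Hz or 344 Hz.
A shorter pipe has a higher fundamental; the adjustment raises the organ pipe's frequency.
The beat rate fell, so the adjustment moved the organ pipe toward 336 Hz — it must have started below the reference.

328 Hz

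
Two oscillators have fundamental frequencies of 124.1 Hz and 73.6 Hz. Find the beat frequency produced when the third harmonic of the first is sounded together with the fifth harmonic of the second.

Third harmonic of the first: 3·124.1 = 372.3 Hz.
Fifth harmonic of the second: 5·73.6 = 368.0 Hz.
f_beat = |372.3 − 368.0| = 4.3 Hz.

4.3 Hz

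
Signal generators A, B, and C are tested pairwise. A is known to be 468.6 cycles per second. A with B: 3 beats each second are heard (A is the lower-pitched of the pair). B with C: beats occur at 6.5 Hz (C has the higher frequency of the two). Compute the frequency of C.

B is above A, so f_B = 468.6 + 3 = 471.6 Hz.
C is above B, so f_C = 471.6 + 6.5 = 478.1 Hz.

478.1 Hz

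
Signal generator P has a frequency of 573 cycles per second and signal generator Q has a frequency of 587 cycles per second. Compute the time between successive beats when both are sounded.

f_beat = |573 − 587| = 14 Hz.
Beat period T = 1 / f_beat = 1 / 14 s.

0.071 s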